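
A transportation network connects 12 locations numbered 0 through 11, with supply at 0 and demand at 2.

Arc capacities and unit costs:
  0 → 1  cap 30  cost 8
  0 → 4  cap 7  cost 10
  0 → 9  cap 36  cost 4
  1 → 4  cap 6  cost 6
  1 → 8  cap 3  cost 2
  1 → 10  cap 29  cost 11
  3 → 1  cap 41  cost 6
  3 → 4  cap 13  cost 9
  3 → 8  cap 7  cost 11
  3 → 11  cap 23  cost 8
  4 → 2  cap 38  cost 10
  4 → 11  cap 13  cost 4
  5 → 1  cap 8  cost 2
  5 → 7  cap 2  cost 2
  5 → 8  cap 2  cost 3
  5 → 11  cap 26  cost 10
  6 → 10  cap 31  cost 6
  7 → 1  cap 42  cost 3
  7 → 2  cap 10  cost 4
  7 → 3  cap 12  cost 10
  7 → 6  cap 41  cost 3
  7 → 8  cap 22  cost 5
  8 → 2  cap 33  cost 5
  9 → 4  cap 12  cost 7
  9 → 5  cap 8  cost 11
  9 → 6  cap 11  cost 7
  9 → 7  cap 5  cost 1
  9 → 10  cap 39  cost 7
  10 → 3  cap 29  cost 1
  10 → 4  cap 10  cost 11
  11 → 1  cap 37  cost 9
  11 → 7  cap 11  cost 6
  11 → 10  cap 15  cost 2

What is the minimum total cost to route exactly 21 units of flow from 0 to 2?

shortest-cost path #1: 0→9→7→2 push 5 @ unit cost 9 (adds 45)
shortest-cost path #2: 0→1→8→2 push 3 @ unit cost 15 (adds 45)
shortest-cost path #3: 0→4→2 push 7 @ unit cost 20 (adds 140)
shortest-cost path #4: 0→9→4→2 push 6 @ unit cost 21 (adds 126)
total cost = 356

Minimum cost for 21 units: 356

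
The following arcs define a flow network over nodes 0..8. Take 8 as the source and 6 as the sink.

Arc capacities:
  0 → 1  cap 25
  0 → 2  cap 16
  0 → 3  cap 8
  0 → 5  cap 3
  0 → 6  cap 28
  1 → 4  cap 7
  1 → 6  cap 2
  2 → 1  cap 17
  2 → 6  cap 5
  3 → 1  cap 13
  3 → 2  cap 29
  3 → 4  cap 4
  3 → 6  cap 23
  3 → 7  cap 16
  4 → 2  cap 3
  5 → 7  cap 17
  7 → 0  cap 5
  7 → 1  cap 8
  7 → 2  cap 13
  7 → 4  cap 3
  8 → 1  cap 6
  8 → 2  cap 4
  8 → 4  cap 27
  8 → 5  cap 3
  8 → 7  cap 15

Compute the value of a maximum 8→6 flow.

Maximum flow value: 12

augment #1: 8→1→6 bottleneck 2, total now 2
augment #2: 8→2→6 bottleneck 4, total now 6
augment #3: 8→4→2→6 bottleneck 1, total now 7
augment #4: 8→7→0→6 bottleneck 5, total now 12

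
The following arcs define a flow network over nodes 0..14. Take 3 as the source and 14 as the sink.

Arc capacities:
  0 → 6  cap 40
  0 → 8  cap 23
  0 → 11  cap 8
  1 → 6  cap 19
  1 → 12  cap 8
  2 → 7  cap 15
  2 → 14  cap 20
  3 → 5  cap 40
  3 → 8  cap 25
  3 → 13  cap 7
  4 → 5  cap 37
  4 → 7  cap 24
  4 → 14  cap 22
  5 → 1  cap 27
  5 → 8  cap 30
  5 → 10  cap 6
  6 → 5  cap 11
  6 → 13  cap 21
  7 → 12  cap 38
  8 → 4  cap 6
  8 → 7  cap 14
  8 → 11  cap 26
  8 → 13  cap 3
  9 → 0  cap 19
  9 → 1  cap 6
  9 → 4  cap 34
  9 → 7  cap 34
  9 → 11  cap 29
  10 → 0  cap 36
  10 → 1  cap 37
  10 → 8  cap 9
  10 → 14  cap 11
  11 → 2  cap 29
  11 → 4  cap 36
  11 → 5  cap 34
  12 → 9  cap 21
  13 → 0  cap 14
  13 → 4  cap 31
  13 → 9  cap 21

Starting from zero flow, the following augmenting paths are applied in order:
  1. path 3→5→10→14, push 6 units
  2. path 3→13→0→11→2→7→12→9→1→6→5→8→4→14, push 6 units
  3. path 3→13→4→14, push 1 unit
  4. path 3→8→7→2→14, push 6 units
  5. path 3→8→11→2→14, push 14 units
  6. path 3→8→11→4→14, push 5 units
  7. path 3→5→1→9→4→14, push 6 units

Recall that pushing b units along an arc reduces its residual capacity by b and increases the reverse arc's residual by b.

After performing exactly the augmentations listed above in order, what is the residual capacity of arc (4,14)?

after path 1 (3→5→10→14, push 6): res(4,14)=22
after path 2 (3→13→0→11→2→7→12→9→1→6→5→8→4→14, push 6): res(4,14)=16
after path 3 (3→13→4→14, push 1): res(4,14)=15
after path 4 (3→8→7→2→14, push 6): res(4,14)=15
after path 5 (3→8→11→2→14, push 14): res(4,14)=15
after path 6 (3→8→11→4→14, push 5): res(4,14)=10
after path 7 (3→5→1→9→4→14, push 6): res(4,14)=4

Residual capacity of (4,14): 4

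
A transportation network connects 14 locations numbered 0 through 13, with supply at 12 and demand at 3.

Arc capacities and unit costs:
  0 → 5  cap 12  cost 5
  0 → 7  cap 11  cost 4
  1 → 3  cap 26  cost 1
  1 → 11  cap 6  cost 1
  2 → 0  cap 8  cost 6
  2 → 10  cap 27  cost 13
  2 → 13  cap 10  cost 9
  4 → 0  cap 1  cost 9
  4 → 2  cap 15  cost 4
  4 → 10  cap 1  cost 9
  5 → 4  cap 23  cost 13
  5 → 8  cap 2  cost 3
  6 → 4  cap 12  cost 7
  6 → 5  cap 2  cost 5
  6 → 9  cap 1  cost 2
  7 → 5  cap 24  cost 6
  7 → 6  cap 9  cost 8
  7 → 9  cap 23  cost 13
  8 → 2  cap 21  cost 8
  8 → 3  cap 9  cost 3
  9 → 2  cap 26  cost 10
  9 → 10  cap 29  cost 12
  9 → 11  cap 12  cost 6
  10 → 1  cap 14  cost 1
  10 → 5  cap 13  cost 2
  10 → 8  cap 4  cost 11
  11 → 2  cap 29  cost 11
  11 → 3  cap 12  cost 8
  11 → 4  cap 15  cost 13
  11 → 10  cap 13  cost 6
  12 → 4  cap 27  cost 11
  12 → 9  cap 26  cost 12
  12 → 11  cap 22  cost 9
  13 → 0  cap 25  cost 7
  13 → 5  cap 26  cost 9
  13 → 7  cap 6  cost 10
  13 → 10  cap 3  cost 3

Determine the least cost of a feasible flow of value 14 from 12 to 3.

Minimum cost for 14 units: 238

shortest-cost path #1: 12→11→3 push 12 @ unit cost 17 (adds 204)
shortest-cost path #2: 12→11→10→1→3 push 2 @ unit cost 17 (adds 34)
total cost = 238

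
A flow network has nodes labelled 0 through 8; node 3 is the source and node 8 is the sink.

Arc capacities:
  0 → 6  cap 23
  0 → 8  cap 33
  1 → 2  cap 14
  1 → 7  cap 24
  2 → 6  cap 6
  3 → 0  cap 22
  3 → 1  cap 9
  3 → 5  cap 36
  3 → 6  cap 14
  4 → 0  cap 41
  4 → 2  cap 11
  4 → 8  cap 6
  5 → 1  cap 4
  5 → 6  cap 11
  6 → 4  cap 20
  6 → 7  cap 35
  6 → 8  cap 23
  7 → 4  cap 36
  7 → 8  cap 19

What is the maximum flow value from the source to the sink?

augment #1: 3→0→8 bottleneck 22, total now 22
augment #2: 3→6→8 bottleneck 14, total now 36
augment #3: 3→1→7→8 bottleneck 9, total now 45
augment #4: 3→5→6→8 bottleneck 9, total now 54
augment #5: 3→5→1→7→8 bottleneck 4, total now 58
augment #6: 3→5→6→4→8 bottleneck 2, total now 60

Maximum flow value: 60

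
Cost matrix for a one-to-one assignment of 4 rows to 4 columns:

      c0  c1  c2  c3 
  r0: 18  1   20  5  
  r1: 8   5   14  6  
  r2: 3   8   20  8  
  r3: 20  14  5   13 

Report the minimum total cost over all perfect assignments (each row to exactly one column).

Minimum assignment cost: 15

optimal assignment: row0→col1 (cost 1), row1→col3 (cost 6), row2→col0 (cost 3), row3→col2 (cost 5)
total = 1 + 6 + 3 + 5 = 15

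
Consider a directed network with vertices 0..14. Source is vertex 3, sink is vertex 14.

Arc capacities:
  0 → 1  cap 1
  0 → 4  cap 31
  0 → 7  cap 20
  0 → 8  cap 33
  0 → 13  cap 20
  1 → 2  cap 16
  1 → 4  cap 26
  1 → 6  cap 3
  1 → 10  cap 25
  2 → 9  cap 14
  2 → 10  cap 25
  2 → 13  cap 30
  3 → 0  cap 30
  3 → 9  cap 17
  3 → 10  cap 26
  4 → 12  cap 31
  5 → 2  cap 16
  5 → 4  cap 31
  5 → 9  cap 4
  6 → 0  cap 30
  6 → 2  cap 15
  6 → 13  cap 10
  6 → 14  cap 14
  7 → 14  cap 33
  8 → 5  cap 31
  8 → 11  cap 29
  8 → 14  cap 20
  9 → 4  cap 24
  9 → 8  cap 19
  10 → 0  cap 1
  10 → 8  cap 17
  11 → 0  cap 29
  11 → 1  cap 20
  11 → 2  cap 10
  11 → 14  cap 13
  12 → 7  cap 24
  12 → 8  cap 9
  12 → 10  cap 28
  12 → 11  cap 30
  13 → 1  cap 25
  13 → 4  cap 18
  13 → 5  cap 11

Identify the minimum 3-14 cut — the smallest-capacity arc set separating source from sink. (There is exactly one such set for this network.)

Min-cut arcs: {(3,0), (3,9), (10,0), (10,8)} (total capacity 65)

augment #1: 3→0→7→14 push 20
augment #2: 3→0→8→14 push 10
augment #3: 3→9→8→14 push 10
augment #4: 3→9→8→11→14 push 7
augment #5: 3→10→8→11→14 push 6
augment #6: 3→10→0→1→6→14 push 1
augment #7: 3→10→8→11→1→6→14 push 2
augment #8: 3→10→8→0→4→12→7→14 push 9
max flow = 65; residual-reachable set from 3 gives S-side
cut edges (S→T): {(3,0), (3,9), (10,0), (10,8)} total cap 65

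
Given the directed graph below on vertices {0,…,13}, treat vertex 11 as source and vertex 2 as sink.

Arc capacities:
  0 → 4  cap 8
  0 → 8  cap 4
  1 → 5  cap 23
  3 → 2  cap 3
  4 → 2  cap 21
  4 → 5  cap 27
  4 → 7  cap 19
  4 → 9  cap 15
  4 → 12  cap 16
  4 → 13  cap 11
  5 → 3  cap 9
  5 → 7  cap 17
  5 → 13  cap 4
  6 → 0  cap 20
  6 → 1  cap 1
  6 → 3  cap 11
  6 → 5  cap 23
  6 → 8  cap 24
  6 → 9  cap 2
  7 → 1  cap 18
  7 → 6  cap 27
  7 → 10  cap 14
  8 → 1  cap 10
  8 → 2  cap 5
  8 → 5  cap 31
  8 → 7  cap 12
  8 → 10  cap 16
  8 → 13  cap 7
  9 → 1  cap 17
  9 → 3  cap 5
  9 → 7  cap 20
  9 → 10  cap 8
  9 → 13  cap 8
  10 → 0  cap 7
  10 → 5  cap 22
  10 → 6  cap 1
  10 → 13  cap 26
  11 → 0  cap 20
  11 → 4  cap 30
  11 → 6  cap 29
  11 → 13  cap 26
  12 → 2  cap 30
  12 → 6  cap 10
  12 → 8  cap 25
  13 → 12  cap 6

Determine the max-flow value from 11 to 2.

Maximum flow value: 51

augment #1: 11→4→2 bottleneck 21, total now 21
augment #2: 11→0→8→2 bottleneck 4, total now 25
augment #3: 11→4→12→2 bottleneck 9, total now 34
augment #4: 11→6→3→2 bottleneck 3, total now 37
augment #5: 11→6→8→2 bottleneck 1, total now 38
augment #6: 11→13→12→2 bottleneck 6, total now 44
augment #7: 11→0→4→12→2 bottleneck 7, total now 51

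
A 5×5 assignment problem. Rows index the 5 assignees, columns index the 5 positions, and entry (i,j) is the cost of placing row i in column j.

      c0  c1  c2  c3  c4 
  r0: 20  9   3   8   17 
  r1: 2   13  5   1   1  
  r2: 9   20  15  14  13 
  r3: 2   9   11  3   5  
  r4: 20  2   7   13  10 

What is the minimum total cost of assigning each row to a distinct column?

Minimum assignment cost: 18

optimal assignment: row0→col2 (cost 3), row1→col4 (cost 1), row2→col0 (cost 9), row3→col3 (cost 3), row4→col1 (cost 2)
total = 3 + 1 + 9 + 3 + 2 = 18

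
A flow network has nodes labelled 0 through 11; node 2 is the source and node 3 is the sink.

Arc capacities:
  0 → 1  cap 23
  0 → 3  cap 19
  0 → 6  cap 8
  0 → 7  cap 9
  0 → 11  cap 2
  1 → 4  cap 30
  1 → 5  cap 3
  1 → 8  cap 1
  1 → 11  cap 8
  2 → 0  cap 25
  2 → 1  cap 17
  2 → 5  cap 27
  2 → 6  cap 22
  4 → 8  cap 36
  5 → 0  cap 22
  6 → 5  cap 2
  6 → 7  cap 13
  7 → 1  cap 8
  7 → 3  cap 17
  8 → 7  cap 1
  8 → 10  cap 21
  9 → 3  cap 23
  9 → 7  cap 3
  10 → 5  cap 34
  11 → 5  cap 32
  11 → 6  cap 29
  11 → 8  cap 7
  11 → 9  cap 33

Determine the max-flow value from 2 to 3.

Maximum flow value: 46

augment #1: 2→0→3 bottleneck 19, total now 19
augment #2: 2→0→7→3 bottleneck 6, total now 25
augment #3: 2→6→7→3 bottleneck 11, total now 36
augment #4: 2→1→11→9→3 bottleneck 8, total now 44
augment #5: 2→5→0→11→9→3 bottleneck 2, total now 46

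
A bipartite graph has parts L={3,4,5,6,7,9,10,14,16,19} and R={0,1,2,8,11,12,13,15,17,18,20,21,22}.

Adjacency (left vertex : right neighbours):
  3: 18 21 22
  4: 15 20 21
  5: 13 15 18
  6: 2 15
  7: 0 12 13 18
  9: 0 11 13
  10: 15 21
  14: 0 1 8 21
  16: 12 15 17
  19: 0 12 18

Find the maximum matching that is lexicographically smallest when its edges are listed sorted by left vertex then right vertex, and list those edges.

|M| = 10 (so the lex-smallest maximum matching has 10 edges)
process left vertices in ascending order; for each, take the smallest-labelled available neighbour that still permits 10 edges overall, or leave it unmatched if none does
lex-smallest matching: {3-18, 4-15, 5-13, 6-2, 7-0, 9-11, 10-21, 14-1, 16-17, 19-12}

Lex-smallest maximum matching: {(3,18), (4,15), (5,13), (6,2), (7,0), (9,11), (10,21), (14,1), (16,17), (19,12)}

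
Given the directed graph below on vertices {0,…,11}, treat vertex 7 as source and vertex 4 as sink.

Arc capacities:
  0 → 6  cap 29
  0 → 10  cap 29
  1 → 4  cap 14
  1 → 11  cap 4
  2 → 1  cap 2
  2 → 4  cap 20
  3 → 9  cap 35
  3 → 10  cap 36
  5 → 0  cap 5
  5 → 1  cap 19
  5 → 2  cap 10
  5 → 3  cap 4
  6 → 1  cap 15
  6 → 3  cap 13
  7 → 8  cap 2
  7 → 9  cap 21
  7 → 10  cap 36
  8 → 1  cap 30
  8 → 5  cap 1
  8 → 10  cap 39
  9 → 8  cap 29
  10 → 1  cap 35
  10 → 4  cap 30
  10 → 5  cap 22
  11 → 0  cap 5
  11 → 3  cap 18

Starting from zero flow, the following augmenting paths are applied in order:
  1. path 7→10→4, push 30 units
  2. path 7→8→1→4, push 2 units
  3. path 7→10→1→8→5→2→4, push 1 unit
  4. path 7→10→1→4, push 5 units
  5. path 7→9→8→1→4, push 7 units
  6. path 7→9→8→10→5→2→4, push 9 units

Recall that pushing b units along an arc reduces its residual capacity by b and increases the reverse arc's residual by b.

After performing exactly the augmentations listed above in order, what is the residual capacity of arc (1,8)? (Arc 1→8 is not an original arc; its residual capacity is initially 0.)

Residual capacity of (1,8): 8

after path 1 (7→10→4, push 30): res(1,8)=0
after path 2 (7→8→1→4, push 2): res(1,8)=2
after path 3 (7→10→1→8→5→2→4, push 1): res(1,8)=1
after path 4 (7→10→1→4, push 5): res(1,8)=1
after path 5 (7→9→8→1→4, push 7): res(1,8)=8
after path 6 (7→9→8→10→5→2→4, push 9): res(1,8)=8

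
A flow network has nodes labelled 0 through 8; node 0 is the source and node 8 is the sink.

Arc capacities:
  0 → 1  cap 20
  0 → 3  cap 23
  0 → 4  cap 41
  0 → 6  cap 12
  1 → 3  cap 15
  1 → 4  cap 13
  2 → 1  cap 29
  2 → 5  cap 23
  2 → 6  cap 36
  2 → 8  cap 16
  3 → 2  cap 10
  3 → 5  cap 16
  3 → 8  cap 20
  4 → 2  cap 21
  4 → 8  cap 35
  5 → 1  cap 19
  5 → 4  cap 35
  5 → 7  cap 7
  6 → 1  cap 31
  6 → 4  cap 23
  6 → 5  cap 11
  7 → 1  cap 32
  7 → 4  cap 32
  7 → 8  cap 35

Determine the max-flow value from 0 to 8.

Maximum flow value: 78

augment #1: 0→3→8 bottleneck 20, total now 20
augment #2: 0→4→8 bottleneck 35, total now 55
augment #3: 0→3→2→8 bottleneck 3, total now 58
augment #4: 0→4→2→8 bottleneck 6, total now 64
augment #5: 0→1→3→2→8 bottleneck 7, total now 71
augment #6: 0→6→5→7→8 bottleneck 7, total now 78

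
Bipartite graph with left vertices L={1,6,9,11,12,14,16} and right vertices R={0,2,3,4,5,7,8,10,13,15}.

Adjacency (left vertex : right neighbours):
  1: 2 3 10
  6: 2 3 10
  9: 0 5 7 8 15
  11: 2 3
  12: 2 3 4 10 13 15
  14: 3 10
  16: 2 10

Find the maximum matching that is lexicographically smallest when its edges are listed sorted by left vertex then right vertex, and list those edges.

|M| = 5 (so the lex-smallest maximum matching has 5 edges)
process left vertices in ascending order; for each, take the smallest-labelled available neighbour that still permits 5 edges overall, or leave it unmatched if none does
lex-smallest matching: {1-2, 6-3, 9-0, 12-4, 14-10}

Lex-smallest maximum matching: {(1,2), (6,3), (9,0), (12,4), (14,10)}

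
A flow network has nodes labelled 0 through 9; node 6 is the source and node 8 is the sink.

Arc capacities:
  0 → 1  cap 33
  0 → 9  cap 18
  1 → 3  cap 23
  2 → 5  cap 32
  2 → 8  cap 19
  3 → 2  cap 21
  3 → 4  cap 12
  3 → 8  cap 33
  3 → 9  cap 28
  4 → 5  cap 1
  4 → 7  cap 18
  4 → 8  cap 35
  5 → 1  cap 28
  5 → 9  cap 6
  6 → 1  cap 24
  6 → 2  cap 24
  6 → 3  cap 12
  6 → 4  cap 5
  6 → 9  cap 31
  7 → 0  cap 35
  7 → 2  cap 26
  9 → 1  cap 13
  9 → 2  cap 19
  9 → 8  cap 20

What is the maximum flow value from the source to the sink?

Maximum flow value: 79

augment #1: 6→2→8 bottleneck 19, total now 19
augment #2: 6→3→8 bottleneck 12, total now 31
augment #3: 6→4→8 bottleneck 5, total now 36
augment #4: 6→9→8 bottleneck 20, total now 56
augment #5: 6→1→3→8 bottleneck 21, total now 77
augment #6: 6→1→3→4→8 bottleneck 2, total now 79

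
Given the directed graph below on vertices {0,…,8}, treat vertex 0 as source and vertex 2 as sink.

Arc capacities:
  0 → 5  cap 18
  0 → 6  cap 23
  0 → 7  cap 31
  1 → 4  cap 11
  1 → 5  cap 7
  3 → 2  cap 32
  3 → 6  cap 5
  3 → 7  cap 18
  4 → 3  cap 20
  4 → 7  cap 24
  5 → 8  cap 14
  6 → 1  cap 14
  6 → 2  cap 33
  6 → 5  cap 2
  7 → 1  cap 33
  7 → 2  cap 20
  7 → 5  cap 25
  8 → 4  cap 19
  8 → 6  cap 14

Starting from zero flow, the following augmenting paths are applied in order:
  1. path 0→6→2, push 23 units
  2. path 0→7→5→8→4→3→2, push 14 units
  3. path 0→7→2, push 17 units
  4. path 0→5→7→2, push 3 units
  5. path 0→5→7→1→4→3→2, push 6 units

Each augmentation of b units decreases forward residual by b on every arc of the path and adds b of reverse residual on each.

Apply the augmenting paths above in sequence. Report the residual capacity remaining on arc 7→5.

Residual capacity of (7,5): 20

after path 1 (0→6→2, push 23): res(7,5)=25
after path 2 (0→7→5→8→4→3→2, push 14): res(7,5)=11
after path 3 (0→7→2, push 17): res(7,5)=11
after path 4 (0→5→7→2, push 3): res(7,5)=14
after path 5 (0→5→7→1→4→3→2, push 6): res(7,5)=20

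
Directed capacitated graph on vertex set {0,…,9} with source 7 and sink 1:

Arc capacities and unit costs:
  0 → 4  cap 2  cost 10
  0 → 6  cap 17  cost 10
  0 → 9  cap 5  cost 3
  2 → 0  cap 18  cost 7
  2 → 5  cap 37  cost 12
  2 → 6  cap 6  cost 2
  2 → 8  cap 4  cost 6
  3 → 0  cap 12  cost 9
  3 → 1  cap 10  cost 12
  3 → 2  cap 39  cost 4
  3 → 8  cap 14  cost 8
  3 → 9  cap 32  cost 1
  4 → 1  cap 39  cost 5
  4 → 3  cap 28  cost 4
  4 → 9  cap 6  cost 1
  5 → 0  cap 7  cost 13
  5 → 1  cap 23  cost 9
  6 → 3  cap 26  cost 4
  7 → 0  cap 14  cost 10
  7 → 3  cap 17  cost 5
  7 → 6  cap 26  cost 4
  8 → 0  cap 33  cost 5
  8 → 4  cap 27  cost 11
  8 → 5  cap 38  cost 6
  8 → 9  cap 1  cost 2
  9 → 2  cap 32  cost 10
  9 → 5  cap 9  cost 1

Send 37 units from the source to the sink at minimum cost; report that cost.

Minimum cost for 37 units: 872

shortest-cost path #1: 7→3→9→5→1 push 9 @ unit cost 16 (adds 144)
shortest-cost path #2: 7→3→1 push 8 @ unit cost 17 (adds 136)
shortest-cost path #3: 7→6→3→1 push 2 @ unit cost 20 (adds 40)
shortest-cost path #4: 7→0→4→1 push 2 @ unit cost 25 (adds 50)
shortest-cost path #5: 7→6→3→8→5→1 push 14 @ unit cost 31 (adds 434)
shortest-cost path #6: 7→6→3→2→8→4→1 push 2 @ unit cost 34 (adds 68)
total cost = 872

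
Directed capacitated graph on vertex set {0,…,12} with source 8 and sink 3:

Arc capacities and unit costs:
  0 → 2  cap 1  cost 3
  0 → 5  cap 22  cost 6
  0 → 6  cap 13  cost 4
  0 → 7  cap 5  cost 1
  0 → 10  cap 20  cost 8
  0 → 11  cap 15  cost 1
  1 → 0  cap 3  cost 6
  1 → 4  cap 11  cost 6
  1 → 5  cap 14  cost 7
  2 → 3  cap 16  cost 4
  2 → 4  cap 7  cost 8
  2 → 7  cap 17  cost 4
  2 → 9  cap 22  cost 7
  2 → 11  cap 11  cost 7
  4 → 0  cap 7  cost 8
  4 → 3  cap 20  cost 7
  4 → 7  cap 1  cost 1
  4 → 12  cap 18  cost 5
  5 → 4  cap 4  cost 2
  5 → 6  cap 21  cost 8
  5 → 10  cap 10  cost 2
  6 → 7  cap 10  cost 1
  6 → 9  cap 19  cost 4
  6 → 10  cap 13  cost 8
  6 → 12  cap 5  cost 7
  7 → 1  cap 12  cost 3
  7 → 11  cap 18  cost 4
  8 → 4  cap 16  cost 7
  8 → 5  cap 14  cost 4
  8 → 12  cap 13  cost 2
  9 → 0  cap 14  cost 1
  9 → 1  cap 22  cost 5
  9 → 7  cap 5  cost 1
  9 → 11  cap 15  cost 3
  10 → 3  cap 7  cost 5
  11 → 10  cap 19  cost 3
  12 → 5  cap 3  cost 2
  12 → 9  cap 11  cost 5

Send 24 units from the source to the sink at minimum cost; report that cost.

shortest-cost path #1: 8→5→10→3 push 7 @ unit cost 11 (adds 77)
shortest-cost path #2: 8→5→4→3 push 4 @ unit cost 13 (adds 52)
shortest-cost path #3: 8→4→3 push 13 @ unit cost 14 (adds 182)
total cost = 311

Minimum cost for 24 units: 311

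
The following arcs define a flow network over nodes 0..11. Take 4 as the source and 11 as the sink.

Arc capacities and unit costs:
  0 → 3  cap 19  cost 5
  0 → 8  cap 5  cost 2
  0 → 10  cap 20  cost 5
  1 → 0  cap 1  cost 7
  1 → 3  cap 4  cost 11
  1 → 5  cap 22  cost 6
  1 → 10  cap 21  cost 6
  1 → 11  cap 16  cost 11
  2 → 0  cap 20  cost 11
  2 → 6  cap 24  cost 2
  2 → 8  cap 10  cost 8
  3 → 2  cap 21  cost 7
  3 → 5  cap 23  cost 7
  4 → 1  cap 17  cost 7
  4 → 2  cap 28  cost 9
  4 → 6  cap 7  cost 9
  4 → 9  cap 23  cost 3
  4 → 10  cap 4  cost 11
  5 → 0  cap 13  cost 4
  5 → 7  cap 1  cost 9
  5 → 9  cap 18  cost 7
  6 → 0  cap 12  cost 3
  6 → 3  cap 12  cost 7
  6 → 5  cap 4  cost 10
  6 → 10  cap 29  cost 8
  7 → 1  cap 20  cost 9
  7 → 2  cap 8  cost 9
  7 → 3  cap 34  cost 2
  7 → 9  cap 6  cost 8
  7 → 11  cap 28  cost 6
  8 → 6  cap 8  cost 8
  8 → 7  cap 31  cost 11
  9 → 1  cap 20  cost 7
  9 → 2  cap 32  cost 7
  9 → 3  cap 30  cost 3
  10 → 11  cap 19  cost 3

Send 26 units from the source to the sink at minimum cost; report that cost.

shortest-cost path #1: 4→10→11 push 4 @ unit cost 14 (adds 56)
shortest-cost path #2: 4→1→10→11 push 15 @ unit cost 16 (adds 240)
shortest-cost path #3: 4→1→11 push 2 @ unit cost 18 (adds 36)
shortest-cost path #4: 4→9→1→11 push 5 @ unit cost 21 (adds 105)
total cost = 437

Minimum cost for 26 units: 437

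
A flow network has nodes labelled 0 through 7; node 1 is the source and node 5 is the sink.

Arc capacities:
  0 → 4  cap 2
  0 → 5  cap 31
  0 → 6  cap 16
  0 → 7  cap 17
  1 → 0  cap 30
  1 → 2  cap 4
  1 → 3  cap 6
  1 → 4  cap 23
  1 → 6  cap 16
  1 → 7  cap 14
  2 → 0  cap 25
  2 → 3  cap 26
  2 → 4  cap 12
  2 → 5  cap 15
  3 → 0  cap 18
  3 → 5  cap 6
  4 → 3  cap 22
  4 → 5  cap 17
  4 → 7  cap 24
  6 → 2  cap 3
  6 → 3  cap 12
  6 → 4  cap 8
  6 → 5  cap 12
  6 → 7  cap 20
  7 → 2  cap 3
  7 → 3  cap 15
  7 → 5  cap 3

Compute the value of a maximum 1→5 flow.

augment #1: 1→0→5 bottleneck 30, total now 30
augment #2: 1→2→5 bottleneck 4, total now 34
augment #3: 1→3→5 bottleneck 6, total now 40
augment #4: 1→4→5 bottleneck 17, total now 57
augment #5: 1→6→5 bottleneck 12, total now 69
augment #6: 1→7→5 bottleneck 3, total now 72
augment #7: 1→6→2→5 bottleneck 3, total now 75
augment #8: 1→7→2→5 bottleneck 3, total now 78
augment #9: 1→4→3→0→5 bottleneck 1, total now 79

Maximum flow value: 79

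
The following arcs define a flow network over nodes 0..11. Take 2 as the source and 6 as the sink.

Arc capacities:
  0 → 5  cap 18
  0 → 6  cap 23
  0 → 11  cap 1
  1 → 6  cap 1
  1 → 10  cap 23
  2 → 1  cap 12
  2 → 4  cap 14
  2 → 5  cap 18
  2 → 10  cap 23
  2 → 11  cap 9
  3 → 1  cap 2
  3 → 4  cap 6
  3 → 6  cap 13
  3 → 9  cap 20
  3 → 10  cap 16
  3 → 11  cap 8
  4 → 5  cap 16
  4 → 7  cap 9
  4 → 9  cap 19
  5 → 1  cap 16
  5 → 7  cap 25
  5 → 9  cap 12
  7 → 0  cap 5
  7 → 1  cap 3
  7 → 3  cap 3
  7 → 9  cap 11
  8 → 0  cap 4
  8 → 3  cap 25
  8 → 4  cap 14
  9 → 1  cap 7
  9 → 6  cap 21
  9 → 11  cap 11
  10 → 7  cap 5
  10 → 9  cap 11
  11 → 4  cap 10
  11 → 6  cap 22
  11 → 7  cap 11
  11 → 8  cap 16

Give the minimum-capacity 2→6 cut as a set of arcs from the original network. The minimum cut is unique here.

Min-cut arcs: {(1,6), (2,11), (7,0), (7,3), (9,6), (9,11)} (total capacity 50)

augment #1: 2→1→6 push 1
augment #2: 2→11→6 push 9
augment #3: 2→4→9→6 push 14
augment #4: 2→5→9→6 push 7
augment #5: 2→5→7→0→6 push 5
augment #6: 2→5→7→3→6 push 3
augment #7: 2→5→9→11→6 push 3
augment #8: 2→10→9→11→6 push 8
max flow = 50; residual-reachable set from 2 gives S-side
cut edges (S→T): {(1,6), (2,11), (7,0), (7,3), (9,6), (9,11)} total cap 50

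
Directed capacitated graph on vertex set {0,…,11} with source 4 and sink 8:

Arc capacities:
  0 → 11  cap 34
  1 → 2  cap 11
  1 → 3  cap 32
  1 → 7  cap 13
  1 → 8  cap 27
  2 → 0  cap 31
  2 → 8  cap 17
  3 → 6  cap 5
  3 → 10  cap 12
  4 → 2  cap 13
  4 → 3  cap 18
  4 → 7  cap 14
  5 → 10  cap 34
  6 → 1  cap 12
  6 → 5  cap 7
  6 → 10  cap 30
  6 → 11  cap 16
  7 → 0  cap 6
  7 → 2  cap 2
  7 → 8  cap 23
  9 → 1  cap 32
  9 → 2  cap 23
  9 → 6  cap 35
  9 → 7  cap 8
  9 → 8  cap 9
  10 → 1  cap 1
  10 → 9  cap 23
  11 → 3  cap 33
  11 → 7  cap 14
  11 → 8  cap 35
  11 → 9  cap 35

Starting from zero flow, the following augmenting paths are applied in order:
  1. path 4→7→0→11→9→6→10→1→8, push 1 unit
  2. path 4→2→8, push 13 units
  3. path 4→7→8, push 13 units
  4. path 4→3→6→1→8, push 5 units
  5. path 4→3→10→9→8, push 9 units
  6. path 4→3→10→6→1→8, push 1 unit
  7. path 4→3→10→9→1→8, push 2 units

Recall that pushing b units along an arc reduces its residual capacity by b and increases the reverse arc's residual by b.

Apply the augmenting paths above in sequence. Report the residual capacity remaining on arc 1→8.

after path 1 (4→7→0→11→9→6→10→1→8, push 1): res(1,8)=26
after path 2 (4→2→8, push 13): res(1,8)=26
after path 3 (4→7→8, push 13): res(1,8)=26
after path 4 (4→3→6→1→8, push 5): res(1,8)=21
after path 5 (4→3→10→9→8, push 9): res(1,8)=21
after path 6 (4→3→10→6→1→8, push 1): res(1,8)=20
after path 7 (4→3→10→9→1→8, push 2): res(1,8)=18

Residual capacity of (1,8): 18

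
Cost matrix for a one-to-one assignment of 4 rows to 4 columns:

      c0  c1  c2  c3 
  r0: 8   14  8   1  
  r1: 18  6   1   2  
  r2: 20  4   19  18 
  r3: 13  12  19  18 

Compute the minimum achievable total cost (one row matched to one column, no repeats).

Minimum assignment cost: 19

optimal assignment: row0→col3 (cost 1), row1→col2 (cost 1), row2→col1 (cost 4), row3→col0 (cost 13)
total = 1 + 1 + 4 + 13 = 19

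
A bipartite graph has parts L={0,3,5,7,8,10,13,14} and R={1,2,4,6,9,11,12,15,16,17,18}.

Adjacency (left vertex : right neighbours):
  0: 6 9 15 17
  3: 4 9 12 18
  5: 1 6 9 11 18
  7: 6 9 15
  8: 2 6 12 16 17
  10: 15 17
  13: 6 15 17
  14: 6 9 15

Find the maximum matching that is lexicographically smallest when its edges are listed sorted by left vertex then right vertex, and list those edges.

Lex-smallest maximum matching: {(0,6), (3,4), (5,1), (7,9), (8,2), (10,15), (13,17)}

|M| = 7 (so the lex-smallest maximum matching has 7 edges)
process left vertices in ascending order; for each, take the smallest-labelled available neighbour that still permits 7 edges overall, or leave it unmatched if none does
lex-smallest matching: {0-6, 3-4, 5-1, 7-9, 8-2, 10-15, 13-17}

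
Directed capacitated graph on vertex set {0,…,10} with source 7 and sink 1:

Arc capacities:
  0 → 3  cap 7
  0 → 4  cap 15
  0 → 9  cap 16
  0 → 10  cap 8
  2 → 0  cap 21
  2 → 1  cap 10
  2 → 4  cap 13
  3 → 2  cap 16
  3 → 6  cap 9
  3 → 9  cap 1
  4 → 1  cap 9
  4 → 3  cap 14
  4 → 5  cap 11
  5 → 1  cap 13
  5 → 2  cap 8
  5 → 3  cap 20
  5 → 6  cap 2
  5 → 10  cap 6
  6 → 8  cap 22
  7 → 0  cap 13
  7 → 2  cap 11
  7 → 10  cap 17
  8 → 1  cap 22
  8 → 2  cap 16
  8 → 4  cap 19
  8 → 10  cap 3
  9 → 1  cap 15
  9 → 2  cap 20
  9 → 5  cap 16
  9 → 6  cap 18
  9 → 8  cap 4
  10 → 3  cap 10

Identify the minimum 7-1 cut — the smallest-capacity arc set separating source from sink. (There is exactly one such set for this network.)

Min-cut arcs: {(7,0), (7,2), (10,3)} (total capacity 34)

augment #1: 7→2→1 push 10
augment #2: 7→0→4→1 push 9
augment #3: 7→0→9→1 push 4
augment #4: 7→2→0→9→1 push 1
augment #5: 7→10→3→9→1 push 1
augment #6: 7→10→3→6→8→1 push 9
max flow = 34; residual-reachable set from 7 gives S-side
cut edges (S→T): {(7,0), (7,2), (10,3)} total cap 34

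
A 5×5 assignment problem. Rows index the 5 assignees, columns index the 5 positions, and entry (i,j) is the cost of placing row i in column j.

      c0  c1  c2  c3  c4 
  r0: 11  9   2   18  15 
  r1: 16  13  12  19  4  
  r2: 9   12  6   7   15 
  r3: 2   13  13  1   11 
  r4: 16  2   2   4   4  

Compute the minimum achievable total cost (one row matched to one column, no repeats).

optimal assignment: row0→col2 (cost 2), row1→col4 (cost 4), row2→col3 (cost 7), row3→col0 (cost 2), row4→col1 (cost 2)
total = 2 + 4 + 7 + 2 + 2 = 17

Minimum assignment cost: 17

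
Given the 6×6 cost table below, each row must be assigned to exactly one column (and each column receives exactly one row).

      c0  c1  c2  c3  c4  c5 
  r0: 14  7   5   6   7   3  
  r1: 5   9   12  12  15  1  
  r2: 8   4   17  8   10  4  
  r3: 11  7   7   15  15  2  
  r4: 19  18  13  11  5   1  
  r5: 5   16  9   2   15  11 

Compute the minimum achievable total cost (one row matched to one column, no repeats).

optimal assignment: row0→col2 (cost 5), row1→col0 (cost 5), row2→col1 (cost 4), row3→col5 (cost 2), row4→col4 (cost 5), row5→col3 (cost 2)
total = 5 + 5 + 4 + 2 + 5 + 2 = 23

Minimum assignment cost: 23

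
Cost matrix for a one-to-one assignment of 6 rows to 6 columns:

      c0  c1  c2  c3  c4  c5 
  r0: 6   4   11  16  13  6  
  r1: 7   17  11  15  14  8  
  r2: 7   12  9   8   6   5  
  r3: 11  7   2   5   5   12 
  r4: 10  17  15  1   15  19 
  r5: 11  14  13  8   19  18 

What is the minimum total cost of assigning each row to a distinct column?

optimal assignment: row0→col1 (cost 4), row1→col5 (cost 8), row2→col4 (cost 6), row3→col2 (cost 2), row4→col3 (cost 1), row5→col0 (cost 11)
total = 4 + 8 + 6 + 2 + 1 + 11 = 32

Minimum assignment cost: 32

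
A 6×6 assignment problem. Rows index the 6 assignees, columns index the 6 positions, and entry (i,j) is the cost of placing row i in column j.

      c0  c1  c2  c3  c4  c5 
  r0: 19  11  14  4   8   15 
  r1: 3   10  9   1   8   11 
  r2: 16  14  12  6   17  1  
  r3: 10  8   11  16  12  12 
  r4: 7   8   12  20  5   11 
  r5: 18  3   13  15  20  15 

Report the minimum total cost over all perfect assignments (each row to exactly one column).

optimal assignment: row0→col3 (cost 4), row1→col0 (cost 3), row2→col5 (cost 1), row3→col2 (cost 11), row4→col4 (cost 5), row5→col1 (cost 3)
total = 4 + 3 + 1 + 11 + 5 + 3 = 27

Minimum assignment cost: 27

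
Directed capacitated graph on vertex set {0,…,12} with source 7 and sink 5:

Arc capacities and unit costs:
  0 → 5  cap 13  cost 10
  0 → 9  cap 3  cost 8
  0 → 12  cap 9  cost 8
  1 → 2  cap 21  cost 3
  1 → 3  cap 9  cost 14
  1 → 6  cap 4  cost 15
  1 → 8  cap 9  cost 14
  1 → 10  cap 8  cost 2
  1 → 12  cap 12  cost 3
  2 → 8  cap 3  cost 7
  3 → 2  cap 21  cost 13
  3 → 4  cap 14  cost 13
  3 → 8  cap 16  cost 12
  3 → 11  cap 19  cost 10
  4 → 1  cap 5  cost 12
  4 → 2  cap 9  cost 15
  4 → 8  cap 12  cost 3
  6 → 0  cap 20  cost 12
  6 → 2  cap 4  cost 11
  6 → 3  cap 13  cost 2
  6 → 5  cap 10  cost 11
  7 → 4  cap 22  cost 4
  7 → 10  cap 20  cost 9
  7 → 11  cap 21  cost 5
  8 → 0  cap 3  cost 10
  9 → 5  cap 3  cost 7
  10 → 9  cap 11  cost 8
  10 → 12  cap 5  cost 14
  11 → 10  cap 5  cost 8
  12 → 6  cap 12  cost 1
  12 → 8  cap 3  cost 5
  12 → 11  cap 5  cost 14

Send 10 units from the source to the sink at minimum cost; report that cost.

shortest-cost path #1: 7→10→9→5 push 3 @ unit cost 24 (adds 72)
shortest-cost path #2: 7→4→8→0→5 push 3 @ unit cost 27 (adds 81)
shortest-cost path #3: 7→4→1→12→6→5 push 4 @ unit cost 31 (adds 124)
total cost = 277

Minimum cost for 10 units: 277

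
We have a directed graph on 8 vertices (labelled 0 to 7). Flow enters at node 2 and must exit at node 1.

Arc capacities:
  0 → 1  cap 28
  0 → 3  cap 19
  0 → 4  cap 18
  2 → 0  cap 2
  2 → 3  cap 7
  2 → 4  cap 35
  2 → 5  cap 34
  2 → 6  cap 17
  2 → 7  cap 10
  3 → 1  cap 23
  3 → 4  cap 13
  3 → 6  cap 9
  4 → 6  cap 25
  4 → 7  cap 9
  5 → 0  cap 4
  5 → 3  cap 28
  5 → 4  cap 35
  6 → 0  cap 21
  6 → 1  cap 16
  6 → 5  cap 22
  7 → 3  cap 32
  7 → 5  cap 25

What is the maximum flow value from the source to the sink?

Maximum flow value: 66

augment #1: 2→0→1 bottleneck 2, total now 2
augment #2: 2→3→1 bottleneck 7, total now 9
augment #3: 2→6→1 bottleneck 16, total now 25
augment #4: 2→5→0→1 bottleneck 4, total now 29
augment #5: 2→5→3→1 bottleneck 16, total now 45
augment #6: 2→6→0→1 bottleneck 1, total now 46
augment #7: 2→4→6→0→1 bottleneck 20, total now 66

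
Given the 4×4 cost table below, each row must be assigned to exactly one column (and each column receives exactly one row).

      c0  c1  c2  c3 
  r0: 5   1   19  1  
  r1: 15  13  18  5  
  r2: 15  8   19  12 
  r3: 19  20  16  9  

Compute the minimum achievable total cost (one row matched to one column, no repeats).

Minimum assignment cost: 34

optimal assignment: row0→col0 (cost 5), row1→col3 (cost 5), row2→col1 (cost 8), row3→col2 (cost 16)
total = 5 + 5 + 8 + 16 = 34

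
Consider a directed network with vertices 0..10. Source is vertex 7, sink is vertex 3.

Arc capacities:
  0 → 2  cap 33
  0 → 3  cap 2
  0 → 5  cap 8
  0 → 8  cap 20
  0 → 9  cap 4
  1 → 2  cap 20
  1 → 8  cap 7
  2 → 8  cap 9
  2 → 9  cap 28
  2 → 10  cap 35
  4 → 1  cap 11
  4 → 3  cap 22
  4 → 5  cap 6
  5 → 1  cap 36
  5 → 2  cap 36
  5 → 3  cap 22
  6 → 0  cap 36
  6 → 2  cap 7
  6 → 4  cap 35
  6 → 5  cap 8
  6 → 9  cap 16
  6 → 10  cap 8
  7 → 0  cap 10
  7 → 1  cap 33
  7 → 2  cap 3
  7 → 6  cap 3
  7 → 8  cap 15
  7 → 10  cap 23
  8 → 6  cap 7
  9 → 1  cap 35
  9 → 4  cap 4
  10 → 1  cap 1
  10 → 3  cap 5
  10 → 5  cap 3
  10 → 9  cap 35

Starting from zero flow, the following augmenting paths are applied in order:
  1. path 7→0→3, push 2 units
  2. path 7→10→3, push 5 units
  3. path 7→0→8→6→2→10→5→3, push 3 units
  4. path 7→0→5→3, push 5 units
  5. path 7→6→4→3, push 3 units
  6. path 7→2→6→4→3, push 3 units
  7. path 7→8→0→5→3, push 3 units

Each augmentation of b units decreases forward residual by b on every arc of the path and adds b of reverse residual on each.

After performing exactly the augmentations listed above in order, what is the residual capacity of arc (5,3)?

after path 1 (7→0→3, push 2): res(5,3)=22
after path 2 (7→10→3, push 5): res(5,3)=22
after path 3 (7→0→8→6→2→10→5→3, push 3): res(5,3)=19
after path 4 (7→0→5→3, push 5): res(5,3)=14
after path 5 (7→6→4→3, push 3): res(5,3)=14
after path 6 (7→2→6→4→3, push 3): res(5,3)=14
after path 7 (7→8→0→5→3, push 3): res(5,3)=11

Residual capacity of (5,3): 11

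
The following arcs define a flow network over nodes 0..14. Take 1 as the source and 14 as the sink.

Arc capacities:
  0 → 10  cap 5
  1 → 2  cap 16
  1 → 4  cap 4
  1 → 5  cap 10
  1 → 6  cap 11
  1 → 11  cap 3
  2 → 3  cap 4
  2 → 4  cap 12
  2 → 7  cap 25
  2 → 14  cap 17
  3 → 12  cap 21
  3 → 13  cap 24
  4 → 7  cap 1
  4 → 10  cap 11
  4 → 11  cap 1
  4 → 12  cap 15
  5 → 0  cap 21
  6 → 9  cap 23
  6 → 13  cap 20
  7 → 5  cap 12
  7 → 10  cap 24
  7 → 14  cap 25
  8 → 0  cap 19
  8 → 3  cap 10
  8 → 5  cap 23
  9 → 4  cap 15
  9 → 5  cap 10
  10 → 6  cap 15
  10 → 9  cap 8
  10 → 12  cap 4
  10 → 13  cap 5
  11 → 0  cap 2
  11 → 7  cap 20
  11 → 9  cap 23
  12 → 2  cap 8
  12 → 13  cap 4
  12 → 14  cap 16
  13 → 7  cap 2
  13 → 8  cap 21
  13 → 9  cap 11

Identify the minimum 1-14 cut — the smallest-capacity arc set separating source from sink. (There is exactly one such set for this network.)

Min-cut arcs: {(0,10), (1,2), (1,4), (1,6), (1,11)} (total capacity 39)

augment #1: 1→2→14 push 16
augment #2: 1→4→7→14 push 1
augment #3: 1→4→12→14 push 3
augment #4: 1→11→7→14 push 3
augment #5: 1→6→13→7→14 push 2
augment #6: 1→5→0→10→12→14 push 4
augment #7: 1→6→9→4→12→14 push 9
augment #8: 1→5→0→10→9→4→11→7→14 push 1
max flow = 39; residual-reachable set from 1 gives S-side
cut edges (S→T): {(0,10), (1,2), (1,4), (1,6), (1,11)} total cap 39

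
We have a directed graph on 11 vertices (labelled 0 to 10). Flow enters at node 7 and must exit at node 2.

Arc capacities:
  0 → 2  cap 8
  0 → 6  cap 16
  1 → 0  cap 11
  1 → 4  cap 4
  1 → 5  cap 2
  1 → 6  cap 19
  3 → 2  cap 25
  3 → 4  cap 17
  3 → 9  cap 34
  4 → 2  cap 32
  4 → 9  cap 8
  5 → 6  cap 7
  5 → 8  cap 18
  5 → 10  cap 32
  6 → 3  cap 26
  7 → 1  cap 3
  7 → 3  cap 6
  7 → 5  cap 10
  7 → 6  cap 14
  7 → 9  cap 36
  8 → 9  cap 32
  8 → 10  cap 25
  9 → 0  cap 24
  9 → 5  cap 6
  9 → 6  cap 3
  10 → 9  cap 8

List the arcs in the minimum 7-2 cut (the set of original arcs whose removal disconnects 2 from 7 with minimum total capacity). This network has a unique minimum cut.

augment #1: 7→3→2 push 6
augment #2: 7→1→0→2 push 3
augment #3: 7→6→3→2 push 14
augment #4: 7→9→0→2 push 5
augment #5: 7→5→6→3→2 push 5
augment #6: 7→5→6→3→4→2 push 2
augment #7: 7→9→0→1→4→2 push 3
augment #8: 7→9→6→3→4→2 push 3
augment #9: 7→9→0→6→3→4→2 push 2
max flow = 43; residual-reachable set from 7 gives S-side
cut edges (S→T): {(0,2), (6,3), (7,1), (7,3)} total cap 43

Min-cut arcs: {(0,2), (6,3), (7,1), (7,3)} (total capacity 43)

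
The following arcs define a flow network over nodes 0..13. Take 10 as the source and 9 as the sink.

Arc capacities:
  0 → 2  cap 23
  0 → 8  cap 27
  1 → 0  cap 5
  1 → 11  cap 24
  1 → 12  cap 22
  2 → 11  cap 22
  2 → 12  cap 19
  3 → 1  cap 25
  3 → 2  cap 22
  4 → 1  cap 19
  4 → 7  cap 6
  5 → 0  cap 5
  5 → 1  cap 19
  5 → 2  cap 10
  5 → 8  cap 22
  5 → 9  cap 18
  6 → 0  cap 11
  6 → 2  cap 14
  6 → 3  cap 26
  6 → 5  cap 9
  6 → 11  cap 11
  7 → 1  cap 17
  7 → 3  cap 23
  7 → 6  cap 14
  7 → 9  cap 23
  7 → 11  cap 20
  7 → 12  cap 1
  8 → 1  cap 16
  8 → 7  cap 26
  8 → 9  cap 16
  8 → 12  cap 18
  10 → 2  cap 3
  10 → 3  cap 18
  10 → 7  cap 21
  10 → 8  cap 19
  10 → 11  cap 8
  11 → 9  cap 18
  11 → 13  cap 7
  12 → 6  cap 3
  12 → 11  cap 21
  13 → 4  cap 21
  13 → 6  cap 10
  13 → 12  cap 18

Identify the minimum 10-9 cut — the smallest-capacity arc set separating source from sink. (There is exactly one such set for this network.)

Min-cut arcs: {(6,5), (7,9), (8,9), (11,9)} (total capacity 66)

augment #1: 10→7→9 push 21
augment #2: 10→8→9 push 16
augment #3: 10→11→9 push 8
augment #4: 10→2→11→9 push 3
augment #5: 10→8→7→9 push 2
augment #6: 10→3→1→11→9 push 7
augment #7: 10→8→7→6→5→9 push 1
augment #8: 10→3→1→12→6→5→9 push 3
augment #9: 10→3→1→11→13→6→5→9 push 5
max flow = 66; residual-reachable set from 10 gives S-side
cut edges (S→T): {(6,5), (7,9), (8,9), (11,9)} total cap 66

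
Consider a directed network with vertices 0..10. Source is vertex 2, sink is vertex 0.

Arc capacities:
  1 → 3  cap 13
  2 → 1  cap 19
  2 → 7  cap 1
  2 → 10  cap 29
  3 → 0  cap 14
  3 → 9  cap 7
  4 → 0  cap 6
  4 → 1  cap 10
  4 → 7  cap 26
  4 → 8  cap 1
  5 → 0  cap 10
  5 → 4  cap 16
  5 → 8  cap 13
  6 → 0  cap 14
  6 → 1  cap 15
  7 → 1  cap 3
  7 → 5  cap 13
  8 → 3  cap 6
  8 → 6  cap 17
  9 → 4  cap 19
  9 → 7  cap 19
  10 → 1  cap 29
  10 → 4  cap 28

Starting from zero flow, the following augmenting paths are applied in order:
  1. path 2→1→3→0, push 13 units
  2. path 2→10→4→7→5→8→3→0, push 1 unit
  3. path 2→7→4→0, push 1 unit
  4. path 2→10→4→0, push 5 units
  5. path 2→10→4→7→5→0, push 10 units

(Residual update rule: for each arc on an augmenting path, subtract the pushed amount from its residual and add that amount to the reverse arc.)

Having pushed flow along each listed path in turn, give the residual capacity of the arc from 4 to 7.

Residual capacity of (4,7): 16

after path 1 (2→1→3→0, push 13): res(4,7)=26
after path 2 (2→10→4→7→5→8→3→0, push 1): res(4,7)=25
after path 3 (2→7→4→0, push 1): res(4,7)=26
after path 4 (2→10→4→0, push 5): res(4,7)=26
after path 5 (2→10→4→7→5→0, push 10): res(4,7)=16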